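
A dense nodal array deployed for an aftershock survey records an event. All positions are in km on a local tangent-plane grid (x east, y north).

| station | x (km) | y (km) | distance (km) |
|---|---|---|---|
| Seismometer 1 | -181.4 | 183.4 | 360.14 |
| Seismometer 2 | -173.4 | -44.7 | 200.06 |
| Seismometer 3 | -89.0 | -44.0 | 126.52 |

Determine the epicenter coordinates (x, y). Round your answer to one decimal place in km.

Circle about each station: (x + 181.4)² + (y − 183.4)² = 360.14²; (x + 173.4)² + (y + 44.7)² = 200.06²; (x + 89.0)² + (y + 44.0)² = 126.52².
Subtracting pairs of circle equations eliminates x²+y² and gives linear equations (the radical axes):
16.0 x − 456.2 y = 55200.95
184.8 x − 454.8 y = 57008.99
Solving the 2×2 system: x ≈ 11.7, y ≈ -120.6 km.

x ≈ 11.7 km, y ≈ -120.6 km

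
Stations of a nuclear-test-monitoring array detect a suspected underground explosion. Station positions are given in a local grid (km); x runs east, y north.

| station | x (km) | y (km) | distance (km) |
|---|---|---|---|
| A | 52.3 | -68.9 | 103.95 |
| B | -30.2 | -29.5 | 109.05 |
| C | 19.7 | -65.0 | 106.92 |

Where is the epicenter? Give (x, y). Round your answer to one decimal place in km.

Circle about each station: (x − 52.3)² + (y + 68.9)² = 103.95²; (x + 30.2)² + (y + 29.5)² = 109.05²; (x − 19.7)² + (y + 65.0)² = 106.92².
Subtracting the A equation from the B and C equations removes the quadratic terms:
-165.0 x + 78.8 y = -6786.51
-65.2 x + 7.8 y = -3495.69
Solving the 2×2 system: x ≈ 57.8, y ≈ 34.9 km.
Check against A (with the unrounded x, y): √((x − 52.3)²+(y + 68.9)²) = 103.92 ≈ 103.95 km. ✓

(57.8, 34.9)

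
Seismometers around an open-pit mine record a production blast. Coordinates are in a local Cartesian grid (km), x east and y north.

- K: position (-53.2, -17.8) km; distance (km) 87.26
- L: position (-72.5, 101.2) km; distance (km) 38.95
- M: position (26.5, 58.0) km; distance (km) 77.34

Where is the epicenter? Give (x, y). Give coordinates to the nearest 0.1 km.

(-50.0, 69.4)

Circle about each station: (x + 53.2)² + (y + 17.8)² = 87.26²; (x + 72.5)² + (y − 101.2)² = 38.95²; (x − 26.5)² + (y − 58.0)² = 77.34².
Subtracting the K equation from the L and M equations removes the quadratic terms:
-38.6 x + 238.0 y = 18447.82
159.4 x + 151.6 y = 2552.00
Solving the 2×2 system: x ≈ -50.0, y ≈ 69.4 km.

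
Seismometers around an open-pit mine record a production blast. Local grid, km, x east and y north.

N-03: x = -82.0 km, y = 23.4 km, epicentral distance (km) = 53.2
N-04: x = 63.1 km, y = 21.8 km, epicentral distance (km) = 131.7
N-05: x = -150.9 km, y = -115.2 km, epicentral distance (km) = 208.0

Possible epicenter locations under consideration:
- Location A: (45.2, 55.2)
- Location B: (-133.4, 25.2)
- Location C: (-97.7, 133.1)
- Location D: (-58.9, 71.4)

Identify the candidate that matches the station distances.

Location D

For each candidate, compare |candidate − station| to the reported distance:
Location A: residuals N-03 77.9, N-04 93.8, N-05 51.8 → max 93.8 km
Location B: residuals N-03 1.8, N-04 64.8, N-05 66.5 → max 66.5 km
Location C: residuals N-03 57.6, N-04 63.9, N-05 45.9 → max 63.9 km
Location D: residuals N-03 0.1, N-04 0.0, N-05 0.0 → max 0.1 km
Only Location D has all residuals ≈ 0.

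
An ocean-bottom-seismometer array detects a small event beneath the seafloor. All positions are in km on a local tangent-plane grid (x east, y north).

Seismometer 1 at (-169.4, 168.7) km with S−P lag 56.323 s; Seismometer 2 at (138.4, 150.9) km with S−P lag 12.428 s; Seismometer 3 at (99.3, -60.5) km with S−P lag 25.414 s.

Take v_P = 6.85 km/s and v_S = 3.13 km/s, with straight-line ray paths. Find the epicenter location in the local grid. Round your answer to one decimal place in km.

x ≈ 142.7 km, y ≈ 79.4 km

Distance from S−P lag: d = Δt · v_P v_S / (v_P − v_S) = Δt · (6.85·3.13)/(6.85−3.13) ≈ 5.7636·Δt.
So d_Seismometer 1 = 324.62, d_Seismometer 2 = 71.63, d_Seismometer 3 = 146.48 km.
Circle about each station: (x + 169.4)² + (y − 168.7)² = 324.62²; (x − 138.4)² + (y − 150.9)² = 71.63²; (x − 99.3)² + (y + 60.5)² = 146.48².
Subtracting the Seismometer 1 equation from the Seismometer 2 and Seismometer 3 equations removes the quadratic terms:
615.6 x − 35.6 y = 85016.61
537.4 x − 458.4 y = 40286.44
Solving the 2×2 system: x ≈ 142.7, y ≈ 79.4 km.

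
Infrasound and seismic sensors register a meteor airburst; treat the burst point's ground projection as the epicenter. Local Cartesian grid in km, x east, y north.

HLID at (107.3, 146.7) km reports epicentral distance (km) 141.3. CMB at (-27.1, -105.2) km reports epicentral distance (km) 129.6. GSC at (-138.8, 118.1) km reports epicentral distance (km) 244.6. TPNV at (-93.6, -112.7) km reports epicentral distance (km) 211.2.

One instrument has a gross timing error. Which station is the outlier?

Solve using three stations at a time. Using HLID, GSC, TPNV (subtract circle equations pairwise → linear system) gives (x, y) ≈ (79.7, 8.1).
Distances from that point to each station vs reported:
  HLID: calculated 141.3 vs reported 141.3 → residual 0.0 km
  CMB: calculated 155.7 vs reported 129.6 → residual 26.1 km
  GSC: calculated 244.6 vs reported 244.6 → residual 0.0 km
  TPNV: calculated 211.2 vs reported 211.2 → residual 0.0 km
HLID, GSC, TPNV are mutually consistent (residuals ≈ 0); CMB is off by 26.1 km.

CMB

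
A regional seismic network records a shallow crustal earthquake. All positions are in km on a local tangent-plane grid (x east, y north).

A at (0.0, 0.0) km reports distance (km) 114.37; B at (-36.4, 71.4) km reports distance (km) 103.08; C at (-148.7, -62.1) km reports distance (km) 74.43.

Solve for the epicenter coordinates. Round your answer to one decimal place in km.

x ≈ -114.3 km, y ≈ 3.9 km

Circle about each station: x² + y² = 114.37²; (x + 36.4)² + (y − 71.4)² = 103.08²; (x + 148.7)² + (y + 62.1)² = 74.43².
Subtracting pairs of circle equations eliminates x²+y² and gives linear equations (the radical axes):
-72.8 x + 142.8 y = 8877.93
-297.4 x − 124.2 y = 33508.77
Solving the 2×2 system: x ≈ -114.3, y ≈ 3.9 km.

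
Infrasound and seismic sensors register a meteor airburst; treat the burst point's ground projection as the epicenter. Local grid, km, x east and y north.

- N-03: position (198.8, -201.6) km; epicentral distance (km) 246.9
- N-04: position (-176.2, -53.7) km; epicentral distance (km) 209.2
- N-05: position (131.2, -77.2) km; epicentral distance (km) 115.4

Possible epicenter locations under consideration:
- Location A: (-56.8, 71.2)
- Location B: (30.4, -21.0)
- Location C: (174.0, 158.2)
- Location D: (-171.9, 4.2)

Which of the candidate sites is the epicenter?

For each candidate, compare |candidate − station| to the reported distance:
Location A: residuals N-03 126.9, N-04 36.4, N-05 124.1 → max 126.9 km
Location B: residuals N-03 0.0, N-04 0.0, N-05 0.0 → max 0.0 km
Location C: residuals N-03 113.8, N-04 200.1, N-05 123.9 → max 200.1 km
Location D: residuals N-03 177.1, N-04 151.1, N-05 198.4 → max 198.4 km
Only Location B has all residuals ≈ 0.

Location B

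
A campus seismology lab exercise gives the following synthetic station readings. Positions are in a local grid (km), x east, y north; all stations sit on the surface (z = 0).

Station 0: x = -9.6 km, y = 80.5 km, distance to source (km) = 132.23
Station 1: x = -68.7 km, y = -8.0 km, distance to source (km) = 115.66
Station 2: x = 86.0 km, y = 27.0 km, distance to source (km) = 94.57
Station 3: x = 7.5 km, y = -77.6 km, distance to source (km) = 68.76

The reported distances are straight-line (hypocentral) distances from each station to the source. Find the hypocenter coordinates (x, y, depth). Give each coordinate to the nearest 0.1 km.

(33.1, -35.2, 47.7)

Each station gives a sphere (x−x_i)² + (y−y_i)² + z² = d_i² (stations at z=0).
Subtracting the Station 0 sphere from Station 1 and Station 2: z² cancels, leaving linear equations in x and y:
-118.2 x − 177.0 y = 2318.82
191.2 x − 107.0 y = 10093.88
Solving: x ≈ 33.093, y ≈ -35.200 km (keep extra digits for the depth step; rounded: 33.1, -35.2).
Then from the Station 0 sphere: z² = 132.23² − (x + 9.6)² − (y − 80.5)² with x = 33.093, y = -35.200, so z ≈ 47.703 ≈ 47.7 km.
Check against Station 3 (with the unrounded solution): distance 68.76 ≈ 68.76 km. ✓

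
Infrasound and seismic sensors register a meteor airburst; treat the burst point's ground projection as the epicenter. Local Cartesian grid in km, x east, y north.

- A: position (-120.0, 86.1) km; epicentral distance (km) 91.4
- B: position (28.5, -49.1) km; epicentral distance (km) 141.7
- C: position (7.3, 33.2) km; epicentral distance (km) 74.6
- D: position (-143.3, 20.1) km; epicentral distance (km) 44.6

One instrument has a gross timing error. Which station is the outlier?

C

Solve using three stations at a time. Using A, B, D (subtract circle equations pairwise → linear system) gives (x, y) ≈ (-105.9, -4.2).
Distances from that point to each station vs reported:
  A: calculated 91.4 vs reported 91.4 → residual 0.0 km
  B: calculated 141.7 vs reported 141.7 → residual 0.0 km
  C: calculated 119.2 vs reported 74.6 → residual 44.6 km
  D: calculated 44.6 vs reported 44.6 → residual 0.0 km
A, B, D are mutually consistent (residuals ≈ 0); C is off by 44.6 km.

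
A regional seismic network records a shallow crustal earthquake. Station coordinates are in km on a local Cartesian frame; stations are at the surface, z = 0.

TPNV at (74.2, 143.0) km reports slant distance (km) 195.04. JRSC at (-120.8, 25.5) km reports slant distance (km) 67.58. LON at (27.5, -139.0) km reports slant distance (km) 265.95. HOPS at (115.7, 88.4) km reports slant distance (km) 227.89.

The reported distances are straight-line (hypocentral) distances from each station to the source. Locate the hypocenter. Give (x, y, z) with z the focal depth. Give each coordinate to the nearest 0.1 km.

x ≈ -110.6 km, y ≈ 86.7 km, depth ≈ 26.8 km

Each station gives a sphere (x−x_i)² + (y−y_i)² + z² = d_i² (stations at z=0).
Subtracting the TPNV sphere from JRSC and LON: z² cancels, leaving linear equations in x and y:
-390.0 x − 235.0 y = 22761.80
-93.4 x − 564.0 y = -38566.19
Solving: x ≈ -110.603, y ≈ 86.696 km (keep extra digits for the depth step; rounded: -110.6, 86.7).
Then from the TPNV sphere: z² = 195.04² − (x − 74.2)² − (y − 143.0)² with x = -110.603, y = 86.696, so z ≈ 26.801 ≈ 26.8 km.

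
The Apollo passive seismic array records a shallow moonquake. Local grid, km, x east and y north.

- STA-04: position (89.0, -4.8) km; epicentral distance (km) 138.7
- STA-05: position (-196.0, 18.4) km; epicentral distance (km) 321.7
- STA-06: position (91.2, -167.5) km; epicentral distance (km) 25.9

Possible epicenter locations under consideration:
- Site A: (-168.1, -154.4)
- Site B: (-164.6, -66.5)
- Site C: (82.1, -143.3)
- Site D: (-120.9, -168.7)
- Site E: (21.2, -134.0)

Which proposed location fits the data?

For each candidate, compare |candidate − station| to the reported distance:
Site A: residuals STA-04 158.8, STA-05 146.7, STA-06 233.7 → max 233.7 km
Site B: residuals STA-04 122.3, STA-05 231.2, STA-06 249.1 → max 249.1 km
Site C: residuals STA-04 0.0, STA-05 0.0, STA-06 0.0 → max 0.0 km
Site D: residuals STA-04 127.6, STA-05 120.1, STA-06 186.2 → max 186.2 km
Site E: residuals STA-04 7.2, STA-05 56.4, STA-06 51.7 → max 56.4 km
Only Site C has all residuals ≈ 0.

Site C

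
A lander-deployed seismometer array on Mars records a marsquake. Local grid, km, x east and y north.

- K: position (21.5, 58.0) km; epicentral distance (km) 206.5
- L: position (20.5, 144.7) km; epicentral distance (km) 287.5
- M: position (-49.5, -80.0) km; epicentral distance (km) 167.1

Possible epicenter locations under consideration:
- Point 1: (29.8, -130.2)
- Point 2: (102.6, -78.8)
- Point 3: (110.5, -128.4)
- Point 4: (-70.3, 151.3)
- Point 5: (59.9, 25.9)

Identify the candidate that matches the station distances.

For each candidate, compare |candidate − station| to the reported distance:
Point 1: residuals K 18.1, L 12.4, M 73.2 → max 73.2 km
Point 2: residuals K 47.5, L 49.4, M 15.0 → max 49.4 km
Point 3: residuals K 0.1, L 0.0, M 0.1 → max 0.1 km
Point 4: residuals K 75.6, L 196.5, M 65.1 → max 196.5 km
Point 5: residuals K 156.5, L 162.3, M 14.8 → max 162.3 km
Only Point 3 has all residuals ≈ 0.

Point 3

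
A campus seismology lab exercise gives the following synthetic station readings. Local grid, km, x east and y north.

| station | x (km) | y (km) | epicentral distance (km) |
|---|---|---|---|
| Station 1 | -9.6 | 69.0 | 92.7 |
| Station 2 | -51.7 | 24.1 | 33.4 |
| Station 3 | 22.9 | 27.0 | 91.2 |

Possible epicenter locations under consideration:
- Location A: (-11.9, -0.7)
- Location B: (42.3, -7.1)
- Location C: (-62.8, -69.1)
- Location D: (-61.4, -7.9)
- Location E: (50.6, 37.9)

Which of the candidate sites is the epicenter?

For each candidate, compare |candidate − station| to the reported distance:
Location A: residuals Station 1 23.0, Station 2 13.5, Station 3 46.7 → max 46.7 km
Location B: residuals Station 1 0.6, Station 2 65.6, Station 3 52.0 → max 65.6 km
Location C: residuals Station 1 55.3, Station 2 60.5, Station 3 37.6 → max 60.5 km
Location D: residuals Station 1 0.0, Station 2 0.0, Station 3 0.0 → max 0.0 km
Location E: residuals Station 1 24.9, Station 2 69.8, Station 3 61.4 → max 69.8 km
Only Location D has all residuals ≈ 0.

Location D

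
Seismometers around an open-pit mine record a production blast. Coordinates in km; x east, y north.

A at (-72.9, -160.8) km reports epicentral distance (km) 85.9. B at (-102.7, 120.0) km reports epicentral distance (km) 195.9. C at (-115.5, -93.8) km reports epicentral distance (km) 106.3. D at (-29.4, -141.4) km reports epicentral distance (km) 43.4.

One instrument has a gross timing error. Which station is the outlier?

B

Solve using three stations at a time. Using A, C, D (subtract circle equations pairwise → linear system) gives (x, y) ≈ (-9.6, -102.7).
Distances from that point to each station vs reported:
  A: calculated 85.9 vs reported 85.9 → residual 0.0 km
  B: calculated 241.4 vs reported 195.9 → residual 45.5 km
  C: calculated 106.3 vs reported 106.3 → residual 0.0 km
  D: calculated 43.5 vs reported 43.4 → residual 0.1 km
A, C, D are mutually consistent (residuals ≈ 0); B is off by 45.5 km.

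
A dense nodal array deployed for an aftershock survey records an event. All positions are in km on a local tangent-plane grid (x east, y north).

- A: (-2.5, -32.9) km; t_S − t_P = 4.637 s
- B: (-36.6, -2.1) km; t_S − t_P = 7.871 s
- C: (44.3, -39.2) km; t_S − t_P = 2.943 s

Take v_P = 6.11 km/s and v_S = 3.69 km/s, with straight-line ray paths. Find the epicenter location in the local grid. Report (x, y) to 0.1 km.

(35.9, -13.1)

Distance from S−P lag: d = Δt · v_P v_S / (v_P − v_S) = Δt · (6.11·3.69)/(6.11−3.69) ≈ 9.3165·Δt.
So d_A = 43.20, d_B = 73.33, d_C = 27.42 km.
Circle about each station: (x + 2.5)² + (y + 32.9)² = 43.20²; (x + 36.6)² + (y + 2.1)² = 73.33²; (x − 44.3)² + (y + 39.2)² = 27.42².
Subtracting pairs of circle equations eliminates x²+y² and gives linear equations (the radical axes):
-68.2 x + 61.6 y = -3255.74
93.6 x − 12.6 y = 3524.85
Solving the 2×2 system: x ≈ 35.9, y ≈ -13.1 km.
Check against A (with the unrounded x, y): √((x + 2.5)²+(y + 32.9)²) = 43.19 ≈ 43.20 km. ✓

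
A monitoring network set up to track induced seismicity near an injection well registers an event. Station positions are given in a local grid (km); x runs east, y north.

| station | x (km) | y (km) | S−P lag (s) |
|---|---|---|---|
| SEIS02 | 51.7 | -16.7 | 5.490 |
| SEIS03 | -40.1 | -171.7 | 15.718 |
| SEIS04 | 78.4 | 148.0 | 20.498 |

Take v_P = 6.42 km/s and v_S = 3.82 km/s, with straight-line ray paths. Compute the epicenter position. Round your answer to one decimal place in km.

Distance from S−P lag: d = Δt · v_P v_S / (v_P − v_S) = Δt · (6.42·3.82)/(6.42−3.82) ≈ 9.4325·Δt.
So d_SEIS02 = 51.78, d_SEIS03 = 148.26, d_SEIS04 = 193.35 km.
Circle about each station: (x − 51.7)² + (y + 16.7)² = 51.78²; (x + 40.1)² + (y + 171.7)² = 148.26²; (x − 78.4)² + (y − 148.0)² = 193.35².
Subtracting the SEIS02 equation from the SEIS03 and SEIS04 equations removes the quadratic terms:
-183.6 x − 310.0 y = 8837.26
53.4 x + 329.4 y = -9604.27
Solving the 2×2 system: x ≈ 1.5, y ≈ -29.4 km.
Check against SEIS02 (with the unrounded x, y): √((x − 51.7)²+(y + 16.7)²) = 51.77 ≈ 51.78 km. ✓

(1.5, -29.4)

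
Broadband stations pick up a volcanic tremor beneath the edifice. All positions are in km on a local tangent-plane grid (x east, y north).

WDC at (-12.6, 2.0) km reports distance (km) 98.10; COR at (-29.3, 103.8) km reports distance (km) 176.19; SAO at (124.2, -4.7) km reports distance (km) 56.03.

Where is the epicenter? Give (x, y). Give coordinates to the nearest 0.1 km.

Circle about each station: (x + 12.6)² + (y − 2.0)² = 98.10²; (x + 29.3)² + (y − 103.8)² = 176.19²; (x − 124.2)² + (y + 4.7)² = 56.03².
Subtracting the WDC equation from the COR and SAO equations removes the quadratic terms:
-33.4 x + 203.6 y = -9949.14
273.6 x − 13.4 y = 21769.22
Solving the 2×2 system: x ≈ 77.8, y ≈ -36.1 km.

(77.8, -36.1)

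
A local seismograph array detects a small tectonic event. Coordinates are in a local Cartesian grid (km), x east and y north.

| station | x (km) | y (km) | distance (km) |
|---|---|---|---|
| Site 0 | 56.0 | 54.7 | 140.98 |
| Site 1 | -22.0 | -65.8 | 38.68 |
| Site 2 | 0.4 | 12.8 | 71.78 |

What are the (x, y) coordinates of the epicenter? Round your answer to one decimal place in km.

-49.6 km east, -38.7 km north

Circle about each station: (x − 56.0)² + (y − 54.7)² = 140.98²; (x + 22.0)² + (y + 65.8)² = 38.68²; (x − 0.4)² + (y − 12.8)² = 71.78².
Subtracting pairs of circle equations eliminates x²+y² and gives linear equations (the radical axes):
-156.0 x − 241.0 y = 17064.77
-111.2 x − 83.8 y = 8758.90
Solving the 2×2 system: x ≈ -49.6, y ≈ -38.7 km.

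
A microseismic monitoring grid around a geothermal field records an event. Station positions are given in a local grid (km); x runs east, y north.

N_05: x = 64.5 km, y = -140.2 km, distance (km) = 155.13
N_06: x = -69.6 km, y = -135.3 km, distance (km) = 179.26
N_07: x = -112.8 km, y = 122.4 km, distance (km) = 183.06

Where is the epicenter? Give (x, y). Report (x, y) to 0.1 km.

Circle about each station: (x − 64.5)² + (y + 140.2)² = 155.13²; (x + 69.6)² + (y + 135.3)² = 179.26²; (x + 112.8)² + (y − 122.4)² = 183.06².
Subtracting the N_05 equation from the N_06 and N_07 equations removes the quadratic terms:
-268.2 x + 9.8 y = -8734.87
-354.6 x + 525.2 y = -5556.34
Solving the 2×2 system: x ≈ 33.0, y ≈ 11.7 km.

x ≈ 33.0 km, y ≈ 11.7 km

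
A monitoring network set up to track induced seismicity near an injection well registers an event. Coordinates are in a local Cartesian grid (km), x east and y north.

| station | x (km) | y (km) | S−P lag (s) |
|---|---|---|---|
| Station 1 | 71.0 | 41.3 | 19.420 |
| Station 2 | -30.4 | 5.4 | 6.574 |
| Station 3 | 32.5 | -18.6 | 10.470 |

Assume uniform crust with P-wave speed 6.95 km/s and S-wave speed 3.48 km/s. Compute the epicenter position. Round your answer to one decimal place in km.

Distance from S−P lag: d = Δt · v_P v_S / (v_P − v_S) = Δt · (6.95·3.48)/(6.95−3.48) ≈ 6.9700·Δt.
So d_Station 1 = 135.36, d_Station 2 = 45.82, d_Station 3 = 72.98 km.
Circle about each station: (x − 71.0)² + (y − 41.3)² = 135.36²; (x + 30.4)² + (y − 5.4)² = 45.82²; (x − 32.5)² + (y + 18.6)² = 72.98².
Subtracting pairs of circle equations eliminates x²+y² and gives linear equations (the radical axes):
-202.8 x − 71.8 y = 10429.49
-77.0 x − 119.8 y = 7651.77
Solving the 2×2 system: x ≈ -37.3, y ≈ -39.9 km.
Check against Station 1 (with the unrounded x, y): √((x − 71.0)²+(y − 41.3)²) = 135.36 ≈ 135.36 km. ✓

x ≈ -37.3 km, y ≈ -39.9 km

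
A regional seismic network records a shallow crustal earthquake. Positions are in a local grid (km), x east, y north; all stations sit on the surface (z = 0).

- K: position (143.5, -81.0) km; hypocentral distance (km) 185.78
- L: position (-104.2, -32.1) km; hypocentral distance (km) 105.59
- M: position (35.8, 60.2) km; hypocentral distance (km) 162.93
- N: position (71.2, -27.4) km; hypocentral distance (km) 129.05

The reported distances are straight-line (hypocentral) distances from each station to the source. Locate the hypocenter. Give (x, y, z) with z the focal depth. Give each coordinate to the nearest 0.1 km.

x ≈ -31.0 km, y ≈ -74.2 km, depth ≈ 63.4 km

Each station gives a sphere (x−x_i)² + (y−y_i)² + z² = d_i² (stations at z=0).
Subtracting the K sphere from L and M: z² cancels, leaving linear equations in x and y:
-495.4 x + 97.8 y = 8099.76
-215.4 x + 282.4 y = -14279.55
Solving: x ≈ -31.000, y ≈ -74.210 km (keep extra digits for the depth step; rounded: -31.0, -74.2).
Then from the K sphere: z² = 185.78² − (x − 143.5)² − (y + 81.0)² with x = -31.000, y = -74.210, so z ≈ 63.387 ≈ 63.4 km.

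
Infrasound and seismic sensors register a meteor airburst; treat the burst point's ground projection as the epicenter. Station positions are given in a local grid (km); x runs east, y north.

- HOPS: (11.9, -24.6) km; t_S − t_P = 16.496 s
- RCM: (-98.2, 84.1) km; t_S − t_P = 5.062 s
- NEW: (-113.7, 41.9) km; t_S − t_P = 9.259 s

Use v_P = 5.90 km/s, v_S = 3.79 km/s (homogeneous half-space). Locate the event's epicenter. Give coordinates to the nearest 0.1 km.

Distance from S−P lag: d = Δt · v_P v_S / (v_P − v_S) = Δt · (5.90·3.79)/(5.90−3.79) ≈ 10.5976·Δt.
So d_HOPS = 174.82, d_RCM = 53.65, d_NEW = 98.12 km.
Circle about each station: (x − 11.9)² + (y + 24.6)² = 174.82²; (x + 98.2)² + (y − 84.1)² = 53.65²; (x + 113.7)² + (y − 41.9)² = 98.12².
Subtracting the HOPS equation from the RCM and NEW equations removes the quadratic terms:
-220.2 x + 217.4 y = 43652.99
-251.2 x + 133.0 y = 34871.03
Solving the 2×2 system: x ≈ -70.1, y ≈ 129.8 km.
Check against HOPS (with the unrounded x, y): √((x − 11.9)²+(y + 24.6)²) = 174.82 ≈ 174.82 km. ✓

(-70.1, 129.8)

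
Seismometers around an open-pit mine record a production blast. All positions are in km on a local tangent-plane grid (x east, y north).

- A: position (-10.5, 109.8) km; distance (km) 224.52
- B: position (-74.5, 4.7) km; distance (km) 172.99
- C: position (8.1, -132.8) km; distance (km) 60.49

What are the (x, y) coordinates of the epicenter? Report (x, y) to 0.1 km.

Circle about each station: (x + 10.5)² + (y − 109.8)² = 224.52²; (x + 74.5)² + (y − 4.7)² = 172.99²; (x − 8.1)² + (y + 132.8)² = 60.49².
Subtracting the A equation from the B and C equations removes the quadratic terms:
-128.0 x − 210.2 y = 13889.74
37.2 x − 485.2 y = 52285.35
Solving the 2×2 system: x ≈ 60.8, y ≈ -103.1 km.
Check against A (with the unrounded x, y): √((x + 10.5)²+(y − 109.8)²) = 224.52 ≈ 224.52 km. ✓

x ≈ 60.8 km, y ≈ -103.1 km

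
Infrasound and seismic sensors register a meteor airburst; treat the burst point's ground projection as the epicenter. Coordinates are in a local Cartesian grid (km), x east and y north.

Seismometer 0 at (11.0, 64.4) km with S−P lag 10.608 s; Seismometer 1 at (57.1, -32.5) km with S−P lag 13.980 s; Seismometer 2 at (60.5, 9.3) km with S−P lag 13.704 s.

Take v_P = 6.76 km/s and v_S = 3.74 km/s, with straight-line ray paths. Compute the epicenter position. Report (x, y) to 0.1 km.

x ≈ -54.1 km, y ≈ 4.0 km

Distance from S−P lag: d = Δt · v_P v_S / (v_P − v_S) = Δt · (6.76·3.74)/(6.76−3.74) ≈ 8.3717·Δt.
So d_Seismometer 0 = 88.81, d_Seismometer 1 = 117.04, d_Seismometer 2 = 114.73 km.
Circle about each station: (x − 11.0)² + (y − 64.4)² = 88.81²; (x − 57.1)² + (y + 32.5)² = 117.04²; (x − 60.5)² + (y − 9.3)² = 114.73².
Subtracting the Seismometer 0 equation from the Seismometer 1 and Seismometer 2 equations removes the quadratic terms:
92.2 x − 193.8 y = -5762.85
99.0 x − 110.2 y = -5797.38
Solving the 2×2 system: x ≈ -54.1, y ≈ 4.0 km.
Check against Seismometer 0 (with the unrounded x, y): √((x − 11.0)²+(y − 64.4)²) = 88.83 ≈ 88.81 km. ✓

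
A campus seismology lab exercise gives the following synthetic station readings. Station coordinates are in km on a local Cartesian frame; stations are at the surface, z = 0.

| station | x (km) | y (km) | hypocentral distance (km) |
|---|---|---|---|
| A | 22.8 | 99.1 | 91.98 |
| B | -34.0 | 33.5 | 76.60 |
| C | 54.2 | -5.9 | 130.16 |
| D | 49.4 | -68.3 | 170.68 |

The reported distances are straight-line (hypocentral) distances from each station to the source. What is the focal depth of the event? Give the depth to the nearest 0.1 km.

Each station gives a sphere (x−x_i)² + (y−y_i)² + z² = d_i² (stations at z=0).
Subtracting the A sphere from B and C: z² cancels, leaving linear equations in x and y:
-113.6 x − 131.2 y = -5469.64
62.8 x − 210.0 y = -15849.51
Solving: x ≈ -29.002, y ≈ 66.801 km (keep extra digits for the depth step; rounded: -29.0, 66.8).
Then from the A sphere: z² = 91.98² − (x − 22.8)² − (y − 99.1)² with x = -29.002, y = 66.801, so z ≈ 68.802 ≈ 68.8 km.
Check against D (with the unrounded solution): distance 170.68 ≈ 170.68 km. ✓

depth ≈ 68.8 km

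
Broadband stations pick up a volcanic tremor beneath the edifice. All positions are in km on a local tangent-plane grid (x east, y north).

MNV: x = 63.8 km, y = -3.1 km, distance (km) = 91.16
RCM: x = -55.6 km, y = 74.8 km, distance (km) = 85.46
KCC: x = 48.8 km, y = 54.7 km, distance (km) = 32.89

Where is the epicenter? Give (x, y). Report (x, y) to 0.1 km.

29.6 km east, 81.4 km north

Circle about each station: (x − 63.8)² + (y + 3.1)² = 91.16²; (x + 55.6)² + (y − 74.8)² = 85.46²; (x − 48.8)² + (y − 54.7)² = 32.89².
Subtracting pairs of circle equations eliminates x²+y² and gives linear equations (the radical axes):
-238.8 x + 155.8 y = 5613.08
-30.0 x + 115.6 y = 8521.87
Solving the 2×2 system: x ≈ 29.6, y ≈ 81.4 km.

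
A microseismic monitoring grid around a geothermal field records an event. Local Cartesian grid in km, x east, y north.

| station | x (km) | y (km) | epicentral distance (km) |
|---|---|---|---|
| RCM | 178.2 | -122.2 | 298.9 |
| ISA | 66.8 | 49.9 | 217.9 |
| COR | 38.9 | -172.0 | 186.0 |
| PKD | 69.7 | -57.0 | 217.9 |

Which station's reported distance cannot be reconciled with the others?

Solve using three stations at a time. Using RCM, ISA, COR (subtract circle equations pairwise → linear system) gives (x, y) ≈ (-115.9, -68.9).
Distances from that point to each station vs reported:
  RCM: calculated 298.9 vs reported 298.9 → residual 0.0 km
  ISA: calculated 217.9 vs reported 217.9 → residual 0.0 km
  COR: calculated 186.0 vs reported 186.0 → residual 0.0 km
  PKD: calculated 186.0 vs reported 217.9 → residual 31.9 km
RCM, ISA, COR are mutually consistent (residuals ≈ 0); PKD is off by 31.9 km.

PKD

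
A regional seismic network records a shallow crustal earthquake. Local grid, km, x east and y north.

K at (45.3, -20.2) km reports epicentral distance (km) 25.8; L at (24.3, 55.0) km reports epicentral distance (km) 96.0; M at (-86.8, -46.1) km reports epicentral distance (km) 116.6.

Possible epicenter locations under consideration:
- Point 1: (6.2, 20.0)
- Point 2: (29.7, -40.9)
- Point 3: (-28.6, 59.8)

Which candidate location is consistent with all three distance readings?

For each candidate, compare |candidate − station| to the reported distance:
Point 1: residuals K 30.3, L 56.6, M 2.5 → max 56.6 km
Point 2: residuals K 0.1, L 0.1, M 0.0 → max 0.1 km
Point 3: residuals K 83.1, L 42.9, M 4.2 → max 83.1 km
Only Point 2 has all residuals ≈ 0.

Point 2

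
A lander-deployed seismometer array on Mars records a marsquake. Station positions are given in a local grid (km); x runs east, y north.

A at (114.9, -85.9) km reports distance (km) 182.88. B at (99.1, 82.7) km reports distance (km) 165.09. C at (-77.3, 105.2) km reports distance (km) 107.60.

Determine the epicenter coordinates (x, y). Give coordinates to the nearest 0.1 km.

Circle about each station: (x − 114.9)² + (y + 85.9)² = 182.88²; (x − 99.1)² + (y − 82.7)² = 165.09²; (x + 77.3)² + (y − 105.2)² = 107.60².
Subtracting pairs of circle equations eliminates x²+y² and gives linear equations (the radical axes):
-31.6 x + 337.2 y = 2269.67
-384.4 x + 382.2 y = 18328.84
Solving the 2×2 system: x ≈ -45.2, y ≈ 2.5 km.

-45.2 km east, 2.5 km north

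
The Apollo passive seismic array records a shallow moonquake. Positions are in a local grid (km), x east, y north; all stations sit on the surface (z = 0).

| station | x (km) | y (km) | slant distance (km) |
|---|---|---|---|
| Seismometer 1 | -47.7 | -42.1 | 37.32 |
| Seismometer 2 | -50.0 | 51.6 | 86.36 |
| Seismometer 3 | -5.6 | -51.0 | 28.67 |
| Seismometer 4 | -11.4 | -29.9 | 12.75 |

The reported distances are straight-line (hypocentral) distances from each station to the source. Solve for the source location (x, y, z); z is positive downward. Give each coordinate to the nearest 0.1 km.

Each station gives a sphere (x−x_i)² + (y−y_i)² + z² = d_i² (stations at z=0).
Subtracting the Seismometer 1 sphere from Seismometer 2 and Seismometer 3: z² cancels, leaving linear equations in x and y:
-4.6 x + 187.4 y = -4950.41
84.2 x − 17.8 y = -844.53
Solving: x ≈ -15.696, y ≈ -26.802 km (keep extra digits for the depth step; rounded: -15.7, -26.8).
Then from the Seismometer 1 sphere: z² = 37.32² − (x + 47.7)² − (y + 42.1)² with x = -15.696, y = -26.802, so z ≈ 11.597 ≈ 11.6 km.

(-15.7, -26.8, 11.6)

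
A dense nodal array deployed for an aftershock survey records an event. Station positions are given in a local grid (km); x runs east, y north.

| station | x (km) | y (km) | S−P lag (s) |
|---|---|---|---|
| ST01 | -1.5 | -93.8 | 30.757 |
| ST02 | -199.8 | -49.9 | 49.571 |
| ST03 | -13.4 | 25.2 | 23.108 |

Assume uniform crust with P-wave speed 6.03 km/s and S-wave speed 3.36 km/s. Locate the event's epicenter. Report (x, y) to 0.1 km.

Distance from S−P lag: d = Δt · v_P v_S / (v_P − v_S) = Δt · (6.03·3.36)/(6.03−3.36) ≈ 7.5883·Δt.
So d_ST01 = 233.39, d_ST02 = 376.16, d_ST03 = 175.35 km.
Circle about each station: (x + 1.5)² + (y + 93.8)² = 233.39²; (x + 199.8)² + (y + 49.9)² = 376.16²; (x + 13.4)² + (y − 25.2)² = 175.35².
Subtracting the ST01 equation from the ST02 and ST03 equations removes the quadratic terms:
-396.6 x + 87.8 y = -53416.09
-23.8 x + 238.0 y = 15737.18
Solving the 2×2 system: x ≈ 152.7, y ≈ 81.4 km.

152.7 km east, 81.4 km north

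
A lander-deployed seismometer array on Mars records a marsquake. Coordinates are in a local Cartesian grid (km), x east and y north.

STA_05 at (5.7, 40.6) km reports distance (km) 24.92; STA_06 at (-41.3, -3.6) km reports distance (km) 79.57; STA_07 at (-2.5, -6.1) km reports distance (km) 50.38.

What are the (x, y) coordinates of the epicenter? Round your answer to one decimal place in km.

Circle about each station: (x − 5.7)² + (y − 40.6)² = 24.92²; (x + 41.3)² + (y + 3.6)² = 79.57²; (x + 2.5)² + (y + 6.1)² = 50.38².
Subtracting the STA_05 equation from the STA_06 and STA_07 equations removes the quadratic terms:
-94.0 x − 88.4 y = -5672.58
-16.4 x − 93.4 y = -3554.53
Solving the 2×2 system: x ≈ 29.4, y ≈ 32.9 km.

29.4 km east, 32.9 km north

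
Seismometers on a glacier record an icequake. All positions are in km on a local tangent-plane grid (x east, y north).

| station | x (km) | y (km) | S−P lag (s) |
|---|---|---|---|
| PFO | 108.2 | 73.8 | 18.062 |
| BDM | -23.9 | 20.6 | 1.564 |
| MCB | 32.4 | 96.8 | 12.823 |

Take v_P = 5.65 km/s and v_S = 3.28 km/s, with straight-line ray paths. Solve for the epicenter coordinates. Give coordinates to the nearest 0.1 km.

Distance from S−P lag: d = Δt · v_P v_S / (v_P − v_S) = Δt · (5.65·3.28)/(5.65−3.28) ≈ 7.8194·Δt.
So d_PFO = 141.23, d_BDM = 12.23, d_MCB = 100.27 km.
Circle about each station: (x − 108.2)² + (y − 73.8)² = 141.23²; (x + 23.9)² + (y − 20.6)² = 12.23²; (x − 32.4)² + (y − 96.8)² = 100.27².
Subtracting pairs of circle equations eliminates x²+y² and gives linear equations (the radical axes):
-264.2 x − 106.4 y = 3638.23
-151.6 x + 46.0 y = 3158.16
Solving the 2×2 system: x ≈ -17.8, y ≈ 10.0 km.

-17.8 km east, 10.0 km north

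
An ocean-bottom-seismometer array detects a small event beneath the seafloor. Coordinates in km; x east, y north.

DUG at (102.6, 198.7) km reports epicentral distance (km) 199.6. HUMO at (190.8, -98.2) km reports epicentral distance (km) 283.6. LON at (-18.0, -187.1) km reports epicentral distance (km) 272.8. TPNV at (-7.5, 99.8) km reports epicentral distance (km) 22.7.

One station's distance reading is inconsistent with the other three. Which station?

DUG

Solve using three stations at a time. Using HUMO, LON, TPNV (subtract circle equations pairwise → linear system) gives (x, y) ≈ (-25.2, 85.6).
Distances from that point to each station vs reported:
  DUG: calculated 170.6 vs reported 199.6 → residual 29.0 km
  HUMO: calculated 283.6 vs reported 283.6 → residual 0.0 km
  LON: calculated 272.8 vs reported 272.8 → residual 0.0 km
  TPNV: calculated 22.7 vs reported 22.7 → residual 0.0 km
HUMO, LON, TPNV are mutually consistent (residuals ≈ 0); DUG is off by 29.0 km.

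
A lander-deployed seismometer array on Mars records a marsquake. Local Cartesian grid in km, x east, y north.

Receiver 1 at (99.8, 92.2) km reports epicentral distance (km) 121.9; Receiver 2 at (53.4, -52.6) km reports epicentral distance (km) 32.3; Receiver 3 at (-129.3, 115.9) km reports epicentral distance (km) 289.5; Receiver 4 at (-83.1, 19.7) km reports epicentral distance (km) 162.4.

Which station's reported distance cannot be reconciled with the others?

Receiver 3

Solve using three stations at a time. Using Receiver 1, Receiver 2, Receiver 4 (subtract circle equations pairwise → linear system) gives (x, y) ≈ (72.6, -26.6).
Distances from that point to each station vs reported:
  Receiver 1: calculated 121.9 vs reported 121.9 → residual 0.0 km
  Receiver 2: calculated 32.3 vs reported 32.3 → residual 0.0 km
  Receiver 3: calculated 247.1 vs reported 289.5 → residual 42.4 km
  Receiver 4: calculated 162.4 vs reported 162.4 → residual 0.0 km
Receiver 1, Receiver 2, Receiver 4 are mutually consistent (residuals ≈ 0); Receiver 3 is off by 42.4 km.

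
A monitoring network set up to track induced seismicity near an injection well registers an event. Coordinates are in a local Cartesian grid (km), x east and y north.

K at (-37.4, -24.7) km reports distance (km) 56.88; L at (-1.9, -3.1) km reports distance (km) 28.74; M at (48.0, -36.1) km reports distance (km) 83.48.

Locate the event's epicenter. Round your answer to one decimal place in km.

x ≈ -9.2 km, y ≈ 24.7 km

Circle about each station: (x + 37.4)² + (y + 24.7)² = 56.88²; (x + 1.9)² + (y + 3.1)² = 28.74²; (x − 48.0)² + (y + 36.1)² = 83.48².
Subtracting the K equation from the L and M equations removes the quadratic terms:
71.0 x + 43.2 y = 413.72
170.8 x − 22.8 y = -2135.22
Solving the 2×2 system: x ≈ -9.2, y ≈ 24.7 km.
Check against K (with the unrounded x, y): √((x + 37.4)²+(y + 24.7)²) = 56.88 ≈ 56.88 km. ✓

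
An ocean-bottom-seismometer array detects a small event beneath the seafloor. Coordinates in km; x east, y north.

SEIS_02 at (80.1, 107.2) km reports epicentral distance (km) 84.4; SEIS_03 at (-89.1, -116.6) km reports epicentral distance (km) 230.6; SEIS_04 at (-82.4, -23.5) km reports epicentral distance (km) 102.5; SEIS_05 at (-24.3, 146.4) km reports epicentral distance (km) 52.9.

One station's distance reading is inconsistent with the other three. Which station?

Solve using three stations at a time. Using SEIS_02, SEIS_03, SEIS_05 (subtract circle equations pairwise → linear system) gives (x, y) ≈ (-3.8, 97.6).
Distances from that point to each station vs reported:
  SEIS_02: calculated 84.4 vs reported 84.4 → residual 0.0 km
  SEIS_03: calculated 230.6 vs reported 230.6 → residual 0.0 km
  SEIS_04: calculated 144.4 vs reported 102.5 → residual 41.9 km
  SEIS_05: calculated 52.9 vs reported 52.9 → residual 0.0 km
SEIS_02, SEIS_03, SEIS_05 are mutually consistent (residuals ≈ 0); SEIS_04 is off by 41.9 km.

SEIS_04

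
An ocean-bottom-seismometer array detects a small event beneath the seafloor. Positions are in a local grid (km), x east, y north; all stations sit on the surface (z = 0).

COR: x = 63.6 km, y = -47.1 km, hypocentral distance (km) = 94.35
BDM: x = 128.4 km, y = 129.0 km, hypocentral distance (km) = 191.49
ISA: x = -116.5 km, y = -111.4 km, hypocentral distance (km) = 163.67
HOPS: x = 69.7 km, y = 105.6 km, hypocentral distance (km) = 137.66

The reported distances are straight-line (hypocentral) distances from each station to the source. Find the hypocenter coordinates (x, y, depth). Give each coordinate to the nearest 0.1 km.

(-4.8, -0.8, 45.6)

Each station gives a sphere (x−x_i)² + (y−y_i)² + z² = d_i² (stations at z=0).
Subtracting the COR sphere from BDM and ISA: z² cancels, leaving linear equations in x and y:
129.6 x + 352.2 y = -902.31
-360.2 x − 128.6 y = 1832.89
Solving: x ≈ -4.805, y ≈ -0.794 km (keep extra digits for the depth step; rounded: -4.8, -0.8).
Then from the COR sphere: z² = 94.35² − (x − 63.6)² − (y + 47.1)² with x = -4.805, y = -0.794, so z ≈ 45.590 ≈ 45.6 km.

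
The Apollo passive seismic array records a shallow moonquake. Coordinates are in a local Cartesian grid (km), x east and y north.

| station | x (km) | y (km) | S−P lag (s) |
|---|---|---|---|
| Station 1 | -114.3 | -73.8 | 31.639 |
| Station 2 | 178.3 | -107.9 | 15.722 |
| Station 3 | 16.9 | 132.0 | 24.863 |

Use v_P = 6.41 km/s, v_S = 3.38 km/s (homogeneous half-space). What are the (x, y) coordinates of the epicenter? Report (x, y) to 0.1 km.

Distance from S−P lag: d = Δt · v_P v_S / (v_P − v_S) = Δt · (6.41·3.38)/(6.41−3.38) ≈ 7.1504·Δt.
So d_Station 1 = 226.23, d_Station 2 = 112.42, d_Station 3 = 177.78 km.
Circle about each station: (x + 114.3)² + (y + 73.8)² = 226.23²; (x − 178.3)² + (y + 107.9)² = 112.42²; (x − 16.9)² + (y − 132.0)² = 177.78².
Subtracting pairs of circle equations eliminates x²+y² and gives linear equations (the radical axes):
585.2 x − 68.2 y = 63464.13
262.4 x + 411.6 y = 18772.96
Solving the 2×2 system: x ≈ 105.9, y ≈ -21.9 km.

(105.9, -21.9)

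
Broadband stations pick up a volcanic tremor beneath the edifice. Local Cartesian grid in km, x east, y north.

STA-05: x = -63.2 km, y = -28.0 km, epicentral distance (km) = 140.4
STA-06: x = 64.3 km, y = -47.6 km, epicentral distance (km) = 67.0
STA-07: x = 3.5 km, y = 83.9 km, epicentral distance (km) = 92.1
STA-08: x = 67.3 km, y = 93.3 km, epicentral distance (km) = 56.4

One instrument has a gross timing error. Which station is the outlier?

Solve using three stations at a time. Using STA-05, STA-06, STA-07 (subtract circle equations pairwise → linear system) gives (x, y) ≈ (69.0, 19.2).
Distances from that point to each station vs reported:
  STA-05: calculated 140.4 vs reported 140.4 → residual 0.0 km
  STA-06: calculated 67.0 vs reported 67.0 → residual 0.0 km
  STA-07: calculated 92.1 vs reported 92.1 → residual 0.0 km
  STA-08: calculated 74.1 vs reported 56.4 → residual 17.7 km
STA-05, STA-06, STA-07 are mutually consistent (residuals ≈ 0); STA-08 is off by 17.7 km.

STA-08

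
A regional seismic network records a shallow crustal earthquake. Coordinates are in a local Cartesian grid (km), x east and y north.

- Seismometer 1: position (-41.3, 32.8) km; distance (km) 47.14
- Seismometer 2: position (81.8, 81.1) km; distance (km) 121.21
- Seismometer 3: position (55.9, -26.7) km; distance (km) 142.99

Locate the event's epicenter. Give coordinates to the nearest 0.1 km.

x ≈ -39.4 km, y ≈ 79.9 km

Circle about each station: (x + 41.3)² + (y − 32.8)² = 47.14²; (x − 81.8)² + (y − 81.1)² = 121.21²; (x − 55.9)² + (y + 26.7)² = 142.99².
Subtracting pairs of circle equations eliminates x²+y² and gives linear equations (the radical axes):
246.2 x + 96.6 y = -1982.76
194.4 x − 119.0 y = -17167.79
Solving the 2×2 system: x ≈ -39.4, y ≈ 79.9 km.
Check against Seismometer 1 (with the unrounded x, y): √((x + 41.3)²+(y − 32.8)²) = 47.14 ≈ 47.14 km. ✓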